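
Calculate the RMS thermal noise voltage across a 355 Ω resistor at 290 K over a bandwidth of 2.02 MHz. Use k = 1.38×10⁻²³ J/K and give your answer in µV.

V_n = √(4kTRB)
4kTRB = 4 × 1.38×10⁻²³ × 290 × 3.55×10² × 2.02×10⁶ = 1.15×10⁻¹¹ V²
V_n = √(1.15×10⁻¹¹) = 3.39×10⁻⁶ V = 3.39 µV

3.39 µV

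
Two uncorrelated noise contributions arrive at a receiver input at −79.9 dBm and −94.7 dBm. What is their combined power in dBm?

−79.8 dBm

Convert to linear, add, convert back:
P₁ = 1.02×10⁻¹¹ W, P₂ = 3.39×10⁻¹³ W
P_tot = 1.06×10⁻¹¹ W → 10 log₁₀(P_tot / 10⁻³) = −79.8 dBm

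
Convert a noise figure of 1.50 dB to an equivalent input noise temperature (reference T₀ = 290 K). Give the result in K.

F = 10^(1.50/10) = 1.41254
T_e = (F − 1)·T₀ = (1.41254 − 1) × 290 = 120 K

120 K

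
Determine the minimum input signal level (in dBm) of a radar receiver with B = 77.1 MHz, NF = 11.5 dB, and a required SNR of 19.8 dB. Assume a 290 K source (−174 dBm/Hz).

Sensitivity = −174 + 10 log₁₀(B) + NF + SNR_min
= −174 + 78.87 + 11.5 + 19.8
= −63.83 dBm → −63.8 dBm

−63.8 dBm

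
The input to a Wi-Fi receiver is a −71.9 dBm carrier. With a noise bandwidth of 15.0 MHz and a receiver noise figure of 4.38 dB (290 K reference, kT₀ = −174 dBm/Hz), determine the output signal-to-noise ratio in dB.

26.0 dB

Noise floor: N = −174 + 10 log₁₀(B) + NF
10 log₁₀(1.50×10⁷) = 71.76 dB
N = −174 + 71.76 + 4.38 = −97.86 dBm
SNR = P_sig − N = −71.9 − (−97.86) = 25.96 dB → 26.0 dB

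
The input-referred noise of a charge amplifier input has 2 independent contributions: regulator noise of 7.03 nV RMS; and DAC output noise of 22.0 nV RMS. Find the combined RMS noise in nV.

23.1 nV

Uncorrelated sources add in power (mean-square): V_tot = √(ΣV_i²)
V_tot = √[(7.03×10⁻⁹)² + (2.20×10⁻⁸)²] = 2.31×10⁻⁸ V = 23.1 nV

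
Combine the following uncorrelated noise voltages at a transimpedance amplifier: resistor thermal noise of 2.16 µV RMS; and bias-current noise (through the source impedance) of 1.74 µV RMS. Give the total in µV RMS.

Uncorrelated sources add in power (mean-square): V_tot = √(ΣV_i²)
V_tot = √[(2.16×10⁻⁶)² + (1.74×10⁻⁶)²] = 2.77×10⁻⁶ V = 2.77 µV

2.77 µV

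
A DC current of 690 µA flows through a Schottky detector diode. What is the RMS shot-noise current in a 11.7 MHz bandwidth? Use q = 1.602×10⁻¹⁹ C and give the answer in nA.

I_n = √(2qI·B)
2qI·B = 2 × 1.602×10⁻¹⁹ × 6.90×10⁻⁴ × 1.17×10⁷ = 2.59×10⁻¹⁵ A²
I_n = √(2.59×10⁻¹⁵) = 5.09×10⁻⁸ A = 50.9 nA

50.9 nA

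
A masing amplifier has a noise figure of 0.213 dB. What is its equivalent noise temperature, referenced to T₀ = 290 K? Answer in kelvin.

14.6 K

F = 10^(0.213/10) = 1.05027
T_e = (F − 1)·T₀ = (1.05027 − 1) × 290 = 14.6 K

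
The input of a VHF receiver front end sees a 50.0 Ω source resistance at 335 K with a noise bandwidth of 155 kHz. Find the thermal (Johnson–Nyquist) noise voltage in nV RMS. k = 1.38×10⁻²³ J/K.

379 nV

V_n = √(4kTRB)
4kTRB = 4 × 1.38×10⁻²³ × 335 × 5.00×10¹ × 1.55×10⁵ = 1.43×10⁻¹³ V²
V_n = √(1.43×10⁻¹³) = 3.79×10⁻⁷ V = 379 nV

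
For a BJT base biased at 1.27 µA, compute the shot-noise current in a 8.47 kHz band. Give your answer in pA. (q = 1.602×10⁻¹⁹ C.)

58.7 pA

I_n = √(2qI·B)
2qI·B = 2 × 1.602×10⁻¹⁹ × 1.27×10⁻⁶ × 8.47×10³ = 3.45×10⁻²¹ A²
I_n = √(3.45×10⁻²¹) = 5.87×10⁻¹¹ A = 58.7 pA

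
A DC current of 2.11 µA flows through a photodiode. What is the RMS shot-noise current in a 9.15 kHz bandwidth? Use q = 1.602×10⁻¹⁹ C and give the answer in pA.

I_n = √(2qI·B)
2qI·B = 2 × 1.602×10⁻¹⁹ × 2.11×10⁻⁶ × 9.15×10³ = 6.19×10⁻²¹ A²
I_n = √(6.19×10⁻²¹) = 7.86×10⁻¹¹ A = 78.6 pA

78.6 pA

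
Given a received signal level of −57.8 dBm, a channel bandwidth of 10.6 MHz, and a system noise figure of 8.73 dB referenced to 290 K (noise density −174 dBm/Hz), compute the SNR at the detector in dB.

37.2 dB

Noise floor: N = −174 + 10 log₁₀(B) + NF
10 log₁₀(1.06×10⁷) = 70.25 dB
N = −174 + 70.25 + 8.73 = −95.02 dBm
SNR = P_sig − N = −57.8 − (−95.02) = 37.22 dB → 37.2 dB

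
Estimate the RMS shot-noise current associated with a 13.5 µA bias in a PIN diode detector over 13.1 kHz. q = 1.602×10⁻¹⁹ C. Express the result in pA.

I_n = √(2qI·B)
2qI·B = 2 × 1.602×10⁻¹⁹ × 1.35×10⁻⁵ × 1.31×10⁴ = 5.67×10⁻²⁰ A²
I_n = √(5.67×10⁻²⁰) = 2.38×10⁻¹⁰ A = 238 pA

238 pA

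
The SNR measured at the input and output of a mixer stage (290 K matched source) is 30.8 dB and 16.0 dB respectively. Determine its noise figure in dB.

14.8 dB

NF (dB) = SNR_in(dB) − SNR_out(dB) when the source is at T₀
NF = 30.8 − 16.0 = 14.8 dB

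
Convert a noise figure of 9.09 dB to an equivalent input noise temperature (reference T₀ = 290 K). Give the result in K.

F = 10^(9.09/10) = 8.10961
T_e = (F − 1)·T₀ = (8.10961 − 1) × 290 = 2062 K

2062 K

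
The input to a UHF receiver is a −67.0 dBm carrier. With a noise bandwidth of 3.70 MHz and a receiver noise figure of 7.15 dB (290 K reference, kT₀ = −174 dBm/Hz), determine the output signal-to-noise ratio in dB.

Noise floor: N = −174 + 10 log₁₀(B) + NF
10 log₁₀(3.70×10⁶) = 65.68 dB
N = −174 + 65.68 + 7.15 = −101.17 dBm
SNR = P_sig − N = −67.0 − (−101.17) = 34.17 dB → 34.2 dB

34.2 dB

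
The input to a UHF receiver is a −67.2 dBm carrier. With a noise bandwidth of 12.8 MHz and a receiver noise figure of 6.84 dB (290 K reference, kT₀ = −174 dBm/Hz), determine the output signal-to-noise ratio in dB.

28.9 dB

Noise floor: N = −174 + 10 log₁₀(B) + NF
10 log₁₀(1.28×10⁷) = 71.07 dB
N = −174 + 71.07 + 6.84 = −96.09 dBm
SNR = P_sig − N = −67.2 − (−96.09) = 28.89 dB → 28.9 dB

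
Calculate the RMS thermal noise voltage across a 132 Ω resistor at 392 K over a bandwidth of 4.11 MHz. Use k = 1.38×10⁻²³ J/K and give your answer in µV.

V_n = √(4kTRB)
4kTRB = 4 × 1.38×10⁻²³ × 392 × 1.32×10² × 4.11×10⁶ = 1.17×10⁻¹¹ V²
V_n = √(1.17×10⁻¹¹) = 3.43×10⁻⁶ V = 3.43 µV

3.43 µV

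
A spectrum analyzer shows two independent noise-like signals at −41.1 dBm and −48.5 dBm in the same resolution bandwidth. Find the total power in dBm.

−40.4 dBm

Convert to linear, add, convert back:
P₁ = 7.76×10⁻⁸ W, P₂ = 1.41×10⁻⁸ W
P_tot = 9.18×10⁻⁸ W → 10 log₁₀(P_tot / 10⁻³) = −40.4 dBm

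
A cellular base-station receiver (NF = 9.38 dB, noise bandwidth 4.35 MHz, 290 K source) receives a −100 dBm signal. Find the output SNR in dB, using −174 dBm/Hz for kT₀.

−1.8 dB

Noise floor: N = −174 + 10 log₁₀(B) + NF
10 log₁₀(4.35×10⁶) = 66.38 dB
N = −174 + 66.38 + 9.38 = −98.24 dBm
SNR = P_sig − N = −100 − (−98.24) = −1.76 dB → −1.8 dB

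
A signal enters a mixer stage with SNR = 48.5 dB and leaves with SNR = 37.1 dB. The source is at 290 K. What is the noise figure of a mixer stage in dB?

11.4 dB

NF (dB) = SNR_in(dB) − SNR_out(dB) when the source is at T₀
NF = 48.5 − 37.1 = 11.4 dB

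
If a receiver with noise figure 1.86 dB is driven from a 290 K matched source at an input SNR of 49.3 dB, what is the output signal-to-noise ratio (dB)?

By definition F = SNR_in/SNR_out, so in dB: SNR_out = SNR_in − NF
SNR_out = 49.3 − 1.86 = 47.44 dB

47.44 dB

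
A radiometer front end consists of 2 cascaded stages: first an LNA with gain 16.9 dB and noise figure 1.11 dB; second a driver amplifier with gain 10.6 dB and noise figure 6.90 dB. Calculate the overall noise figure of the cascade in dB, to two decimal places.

1.37 dB

Convert to linear (a loss of L dB is a gain of −L dB): F_i = 10^(NF_i/10), G_i = 10^(G_i,dB/10)
  Stage 1: F_1 = 10^(1.11/10) = 1.291, G_1 = 10^(16.9/10) = 48.98
  Stage 2: F_2 = 10^(6.90/10) = 4.898, G_2 = 10^(10.6/10) = 11.48
Friis cascade:
  F = 1.291 + (4.898 − 1)/48.98 = 1.371
NF = 10 log₁₀(1.371) = 1.37 dB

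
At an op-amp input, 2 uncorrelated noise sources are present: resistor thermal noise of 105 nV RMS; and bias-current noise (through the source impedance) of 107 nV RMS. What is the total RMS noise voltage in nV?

150 nV

Uncorrelated sources add in power (mean-square): V_tot = √(ΣV_i²)
V_tot = √[(1.05×10⁻⁷)² + (1.07×10⁻⁷)²] = 1.50×10⁻⁷ V = 150 nV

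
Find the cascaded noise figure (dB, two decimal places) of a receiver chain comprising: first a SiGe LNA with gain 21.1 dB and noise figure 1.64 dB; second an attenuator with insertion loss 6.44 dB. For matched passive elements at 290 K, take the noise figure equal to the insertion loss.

Convert to linear (a loss of L dB is a gain of −L dB): F_i = 10^(NF_i/10), G_i = 10^(G_i,dB/10)
  Stage 1: F_1 = 10^(1.64/10) = 1.459, G_1 = 10^(21.1/10) = 128.8
  Stage 2: F_2 = 10^(6.44/10) = 4.406, G_2 = 10^(−6.44/10) = 0.2270
Friis cascade:
  F = 1.459 + (4.406 − 1)/128.8 = 1.485
NF = 10 log₁₀(1.485) = 1.72 dB

1.72 dB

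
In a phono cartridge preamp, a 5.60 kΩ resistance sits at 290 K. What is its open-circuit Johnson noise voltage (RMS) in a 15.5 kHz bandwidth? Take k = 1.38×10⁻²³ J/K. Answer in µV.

V_n = √(4kTRB)
4kTRB = 4 × 1.38×10⁻²³ × 290 × 5.60×10³ × 1.55×10⁴ = 1.39×10⁻¹² V²
V_n = √(1.39×10⁻¹²) = 1.18×10⁻⁶ V = 1.18 µV

1.18 µV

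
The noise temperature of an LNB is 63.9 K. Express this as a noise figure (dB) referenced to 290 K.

F = 1 + T_e/T₀ = 1 + 63.9/290 = 1.22034
NF = 10 log₁₀(1.22034) = 0.865 dB

0.865 dB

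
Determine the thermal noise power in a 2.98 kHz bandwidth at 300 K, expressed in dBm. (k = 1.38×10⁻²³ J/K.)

P_n = kTB = 1.38×10⁻²³ × 300 × 2.98×10³ = 1.23×10⁻¹⁷ W
In dBm: 10 log₁₀(1.23×10⁻¹⁷ / 10⁻³) = −139.1 dBm

−139.1 dBm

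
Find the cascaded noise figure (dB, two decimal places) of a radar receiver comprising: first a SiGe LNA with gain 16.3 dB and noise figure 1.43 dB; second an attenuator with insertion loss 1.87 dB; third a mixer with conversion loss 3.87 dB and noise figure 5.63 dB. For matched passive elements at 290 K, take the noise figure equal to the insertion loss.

Convert to linear (a loss of L dB is a gain of −L dB): F_i = 10^(NF_i/10), G_i = 10^(G_i,dB/10)
  Stage 1: F_1 = 10^(1.43/10) = 1.390, G_1 = 10^(16.3/10) = 42.66
  Stage 2: F_2 = 10^(1.87/10) = 1.538, G_2 = 10^(−1.87/10) = 0.6501
  Stage 3: F_3 = 10^(5.63/10) = 3.656, G_3 = 10^(−3.87/10) = 0.4102
Friis cascade:
  F = 1.390 + (1.538 − 1)/42.66 + (3.656 − 1)/27.73 = 1.498
NF = 10 log₁₀(1.498) = 1.76 dB

1.76 dB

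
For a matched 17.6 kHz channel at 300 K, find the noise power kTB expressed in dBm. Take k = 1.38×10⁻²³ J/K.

−131.4 dBm

P_n = kTB = 1.38×10⁻²³ × 300 × 1.76×10⁴ = 7.29×10⁻¹⁷ W
In dBm: 10 log₁₀(7.29×10⁻¹⁷ / 10⁻³) = −131.4 dBm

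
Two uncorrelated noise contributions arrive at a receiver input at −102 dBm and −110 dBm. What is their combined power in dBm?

−101.4 dBm

Convert to linear, add, convert back:
P₁ = 6.31×10⁻¹⁴ W, P₂ = 1.00×10⁻¹⁴ W
P_tot = 7.31×10⁻¹⁴ W → 10 log₁₀(P_tot / 10⁻³) = −101.4 dBm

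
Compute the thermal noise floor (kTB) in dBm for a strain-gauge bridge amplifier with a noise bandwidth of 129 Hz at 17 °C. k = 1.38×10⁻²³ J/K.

−152.9 dBm

T = 17 °C + 273.15 = 290.15 K
P_n = kTB = 1.38×10⁻²³ × 290.15 × 1.29×10² = 5.17×10⁻¹⁹ W
In dBm: 10 log₁₀(5.17×10⁻¹⁹ / 10⁻³) = −152.9 dBm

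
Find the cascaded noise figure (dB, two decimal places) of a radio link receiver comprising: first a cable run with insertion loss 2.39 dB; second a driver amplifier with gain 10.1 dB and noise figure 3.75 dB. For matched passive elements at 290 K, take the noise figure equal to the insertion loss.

Convert to linear (a loss of L dB is a gain of −L dB): F_i = 10^(NF_i/10), G_i = 10^(G_i,dB/10)
  Stage 1: F_1 = 10^(2.39/10) = 1.734, G_1 = 10^(−2.39/10) = 0.5768
  Stage 2: F_2 = 10^(3.75/10) = 2.371, G_2 = 10^(10.1/10) = 10.23
Friis cascade:
  F = 1.734 + (2.371 − 1)/0.5768 = 4.111
NF = 10 log₁₀(4.111) = 6.14 dB

6.14 dB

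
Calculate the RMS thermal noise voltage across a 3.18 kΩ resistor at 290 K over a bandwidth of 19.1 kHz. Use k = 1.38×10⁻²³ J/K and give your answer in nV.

986 nV

V_n = √(4kTRB)
4kTRB = 4 × 1.38×10⁻²³ × 290 × 3.18×10³ × 1.91×10⁴ = 9.72×10⁻¹³ V²
V_n = √(9.72×10⁻¹³) = 9.86×10⁻⁷ V = 986 nV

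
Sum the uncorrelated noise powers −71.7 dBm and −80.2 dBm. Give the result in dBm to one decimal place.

−71.1 dBm

Convert to linear, add, convert back:
P₁ = 6.76×10⁻¹¹ W, P₂ = 9.55×10⁻¹² W
P_tot = 7.72×10⁻¹¹ W → 10 log₁₀(P_tot / 10⁻³) = −71.1 dBm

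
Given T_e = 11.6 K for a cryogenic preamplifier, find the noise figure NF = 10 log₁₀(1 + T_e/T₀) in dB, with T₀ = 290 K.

0.170 dB

F = 1 + T_e/T₀ = 1 + 11.6/290 = 1.04
NF = 10 log₁₀(1.04) = 0.170 dB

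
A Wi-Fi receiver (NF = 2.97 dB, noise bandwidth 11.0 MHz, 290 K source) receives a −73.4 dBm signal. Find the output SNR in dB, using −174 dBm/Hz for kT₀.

27.2 dB

Noise floor: N = −174 + 10 log₁₀(B) + NF
10 log₁₀(1.10×10⁷) = 70.41 dB
N = −174 + 70.41 + 2.97 = −100.62 dBm
SNR = P_sig − N = −73.4 − (−100.62) = 27.22 dB → 27.2 dB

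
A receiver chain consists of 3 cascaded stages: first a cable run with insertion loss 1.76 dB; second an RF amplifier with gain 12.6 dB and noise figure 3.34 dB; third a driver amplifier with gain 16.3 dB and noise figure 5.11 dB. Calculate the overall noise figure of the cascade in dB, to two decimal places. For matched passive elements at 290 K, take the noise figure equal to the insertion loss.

5.34 dB

Convert to linear (a loss of L dB is a gain of −L dB): F_i = 10^(NF_i/10), G_i = 10^(G_i,dB/10)
  Stage 1: F_1 = 10^(1.76/10) = 1.500, G_1 = 10^(−1.76/10) = 0.6668
  Stage 2: F_2 = 10^(3.34/10) = 2.158, G_2 = 10^(12.6/10) = 18.20
  Stage 3: F_3 = 10^(5.11/10) = 3.243, G_3 = 10^(16.3/10) = 42.66
Friis cascade:
  F = 1.500 + (2.158 − 1)/0.6668 + (3.243 − 1)/12.13 = 3.421
NF = 10 log₁₀(3.421) = 5.34 dB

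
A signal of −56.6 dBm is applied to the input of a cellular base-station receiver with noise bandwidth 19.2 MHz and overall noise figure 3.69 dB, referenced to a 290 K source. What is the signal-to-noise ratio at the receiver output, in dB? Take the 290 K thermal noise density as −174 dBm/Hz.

40.9 dB

Noise floor: N = −174 + 10 log₁₀(B) + NF
10 log₁₀(1.92×10⁷) = 72.83 dB
N = −174 + 72.83 + 3.69 = −97.48 dBm
SNR = P_sig − N = −56.6 − (−97.48) = 40.88 dB → 40.9 dB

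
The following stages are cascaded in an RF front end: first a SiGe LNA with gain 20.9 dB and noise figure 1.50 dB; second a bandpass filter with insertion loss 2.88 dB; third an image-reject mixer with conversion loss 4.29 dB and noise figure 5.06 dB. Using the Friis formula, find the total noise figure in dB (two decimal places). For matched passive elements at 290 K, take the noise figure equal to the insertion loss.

Convert to linear (a loss of L dB is a gain of −L dB): F_i = 10^(NF_i/10), G_i = 10^(G_i,dB/10)
  Stage 1: F_1 = 10^(1.50/10) = 1.413, G_1 = 10^(20.9/10) = 123.0
  Stage 2: F_2 = 10^(2.88/10) = 1.941, G_2 = 10^(−2.88/10) = 0.5152
  Stage 3: F_3 = 10^(5.06/10) = 3.206, G_3 = 10^(−4.29/10) = 0.3724
Friis cascade:
  F = 1.413 + (1.941 − 1)/123.0 + (3.206 − 1)/63.39 = 1.455
NF = 10 log₁₀(1.455) = 1.63 dB

1.63 dB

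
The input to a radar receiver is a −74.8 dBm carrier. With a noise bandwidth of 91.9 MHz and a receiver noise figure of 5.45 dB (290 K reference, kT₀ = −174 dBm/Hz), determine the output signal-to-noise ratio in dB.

Noise floor: N = −174 + 10 log₁₀(B) + NF
10 log₁₀(9.19×10⁷) = 79.63 dB
N = −174 + 79.63 + 5.45 = −88.92 dBm
SNR = P_sig − N = −74.8 − (−88.92) = 14.12 dB → 14.1 dB

14.1 dB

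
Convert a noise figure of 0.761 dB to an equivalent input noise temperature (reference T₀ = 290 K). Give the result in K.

F = 10^(0.761/10) = 1.19152
T_e = (F − 1)·T₀ = (1.19152 − 1) × 290 = 55.5 K

55.5 K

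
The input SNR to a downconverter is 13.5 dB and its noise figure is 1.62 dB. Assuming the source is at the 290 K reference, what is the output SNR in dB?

11.88 dB

By definition F = SNR_in/SNR_out, so in dB: SNR_out = SNR_in − NF
SNR_out = 13.5 − 1.62 = 11.88 dB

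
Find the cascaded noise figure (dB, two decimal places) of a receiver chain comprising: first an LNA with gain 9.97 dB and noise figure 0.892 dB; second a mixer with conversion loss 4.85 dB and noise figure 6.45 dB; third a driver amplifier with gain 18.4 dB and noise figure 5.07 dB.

Convert to linear (a loss of L dB is a gain of −L dB): F_i = 10^(NF_i/10), G_i = 10^(G_i,dB/10)
  Stage 1: F_1 = 10^(0.892/10) = 1.228, G_1 = 10^(9.97/10) = 9.931
  Stage 2: F_2 = 10^(6.45/10) = 4.416, G_2 = 10^(−4.85/10) = 0.3273
  Stage 3: F_3 = 10^(5.07/10) = 3.214, G_3 = 10^(18.4/10) = 69.18
Friis cascade:
  F = 1.228 + (4.416 − 1)/9.931 + (3.214 − 1)/3.251 = 2.253
NF = 10 log₁₀(2.253) = 3.53 dB

3.53 dB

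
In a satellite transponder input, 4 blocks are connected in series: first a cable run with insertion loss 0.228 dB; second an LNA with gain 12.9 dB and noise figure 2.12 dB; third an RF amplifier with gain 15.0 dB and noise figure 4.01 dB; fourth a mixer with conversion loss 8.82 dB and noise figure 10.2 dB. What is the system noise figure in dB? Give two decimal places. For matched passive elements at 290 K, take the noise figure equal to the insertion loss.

Convert to linear (a loss of L dB is a gain of −L dB): F_i = 10^(NF_i/10), G_i = 10^(G_i,dB/10)
  Stage 1: F_1 = 10^(0.228/10) = 1.054, G_1 = 10^(−0.228/10) = 0.9489
  Stage 2: F_2 = 10^(2.12/10) = 1.629, G_2 = 10^(12.9/10) = 19.50
  Stage 3: F_3 = 10^(4.01/10) = 2.518, G_3 = 10^(15.0/10) = 31.62
  Stage 4: F_4 = 10^(10.2/10) = 10.47, G_4 = 10^(−8.82/10) = 0.1312
Friis cascade:
  F = 1.054 + (1.629 − 1)/0.9489 + (2.518 − 1)/18.50 + (10.47 − 1)/585.1 = 1.815
NF = 10 log₁₀(1.815) = 2.59 dB

2.59 dB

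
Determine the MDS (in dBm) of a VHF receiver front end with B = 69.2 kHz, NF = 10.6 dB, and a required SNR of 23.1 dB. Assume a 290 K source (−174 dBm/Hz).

Sensitivity = −174 + 10 log₁₀(B) + NF + SNR_min
= −174 + 48.4 + 10.6 + 23.1
= −91.9 dBm → −91.9 dBm

−91.9 dBm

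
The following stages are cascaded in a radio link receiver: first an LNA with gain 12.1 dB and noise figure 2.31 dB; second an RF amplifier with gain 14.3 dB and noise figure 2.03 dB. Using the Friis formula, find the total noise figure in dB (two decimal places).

Convert to linear (a loss of L dB is a gain of −L dB): F_i = 10^(NF_i/10), G_i = 10^(G_i,dB/10)
  Stage 1: F_1 = 10^(2.31/10) = 1.702, G_1 = 10^(12.1/10) = 16.22
  Stage 2: F_2 = 10^(2.03/10) = 1.596, G_2 = 10^(14.3/10) = 26.92
Friis cascade:
  F = 1.702 + (1.596 − 1)/16.22 = 1.739
NF = 10 log₁₀(1.739) = 2.40 dB

2.40 dB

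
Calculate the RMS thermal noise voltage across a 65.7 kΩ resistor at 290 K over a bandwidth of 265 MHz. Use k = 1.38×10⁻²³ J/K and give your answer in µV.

V_n = √(4kTRB)
4kTRB = 4 × 1.38×10⁻²³ × 290 × 6.57×10⁴ × 2.65×10⁸ = 2.79×10⁻⁷ V²
V_n = √(2.79×10⁻⁷) = 5.28×10⁻⁴ V = 528 µV

528 µV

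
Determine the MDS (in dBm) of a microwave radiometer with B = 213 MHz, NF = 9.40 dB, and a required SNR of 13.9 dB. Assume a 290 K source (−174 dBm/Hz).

Sensitivity = −174 + 10 log₁₀(B) + NF + SNR_min
= −174 + 83.28 + 9.40 + 13.9
= −67.42 dBm → −67.4 dBm

−67.4 dBm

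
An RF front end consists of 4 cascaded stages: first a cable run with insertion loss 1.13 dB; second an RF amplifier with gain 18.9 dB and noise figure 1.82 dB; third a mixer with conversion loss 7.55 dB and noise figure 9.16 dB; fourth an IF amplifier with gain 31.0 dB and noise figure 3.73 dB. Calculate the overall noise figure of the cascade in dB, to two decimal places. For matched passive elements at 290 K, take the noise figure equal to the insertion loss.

Convert to linear (a loss of L dB is a gain of −L dB): F_i = 10^(NF_i/10), G_i = 10^(G_i,dB/10)
  Stage 1: F_1 = 10^(1.13/10) = 1.297, G_1 = 10^(−1.13/10) = 0.7709
  Stage 2: F_2 = 10^(1.82/10) = 1.521, G_2 = 10^(18.9/10) = 77.62
  Stage 3: F_3 = 10^(9.16/10) = 8.241, G_3 = 10^(−7.55/10) = 0.1758
  Stage 4: F_4 = 10^(3.73/10) = 2.360, G_4 = 10^(31.0/10) = 1259
Friis cascade:
  F = 1.297 + (1.521 − 1)/0.7709 + (8.241 − 1)/59.84 + (2.360 − 1)/10.52 = 2.223
NF = 10 log₁₀(2.223) = 3.47 dB

3.47 dB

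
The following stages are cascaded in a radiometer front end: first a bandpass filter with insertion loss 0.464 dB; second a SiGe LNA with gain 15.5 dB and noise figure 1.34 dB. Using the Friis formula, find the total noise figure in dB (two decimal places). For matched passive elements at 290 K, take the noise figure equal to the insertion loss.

Convert to linear (a loss of L dB is a gain of −L dB): F_i = 10^(NF_i/10), G_i = 10^(G_i,dB/10)
  Stage 1: F_1 = 10^(0.464/10) = 1.113, G_1 = 10^(−0.464/10) = 0.8987
  Stage 2: F_2 = 10^(1.34/10) = 1.361, G_2 = 10^(15.5/10) = 35.48
Friis cascade:
  F = 1.113 + (1.361 − 1)/0.8987 = 1.515
NF = 10 log₁₀(1.515) = 1.80 dB

1.80 dB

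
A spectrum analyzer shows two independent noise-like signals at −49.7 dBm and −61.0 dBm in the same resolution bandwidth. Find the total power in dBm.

Convert to linear, add, convert back:
P₁ = 1.07×10⁻⁸ W, P₂ = 7.94×10⁻¹⁰ W
P_tot = 1.15×10⁻⁸ W → 10 log₁₀(P_tot / 10⁻³) = −49.4 dBm

−49.4 dBm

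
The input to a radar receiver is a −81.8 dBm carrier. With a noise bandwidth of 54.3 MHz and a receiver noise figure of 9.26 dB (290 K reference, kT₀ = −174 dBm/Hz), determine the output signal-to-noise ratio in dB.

Noise floor: N = −174 + 10 log₁₀(B) + NF
10 log₁₀(5.43×10⁷) = 77.35 dB
N = −174 + 77.35 + 9.26 = −87.39 dBm
SNR = P_sig − N = −81.8 − (−87.39) = 5.59 dB → 5.6 dB

5.6 dB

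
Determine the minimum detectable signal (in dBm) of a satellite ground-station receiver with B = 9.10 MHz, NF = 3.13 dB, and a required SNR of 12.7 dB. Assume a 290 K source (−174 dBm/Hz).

−88.6 dBm

Sensitivity = −174 + 10 log₁₀(B) + NF + SNR_min
= −174 + 69.59 + 3.13 + 12.7
= −88.58 dBm → −88.6 dBm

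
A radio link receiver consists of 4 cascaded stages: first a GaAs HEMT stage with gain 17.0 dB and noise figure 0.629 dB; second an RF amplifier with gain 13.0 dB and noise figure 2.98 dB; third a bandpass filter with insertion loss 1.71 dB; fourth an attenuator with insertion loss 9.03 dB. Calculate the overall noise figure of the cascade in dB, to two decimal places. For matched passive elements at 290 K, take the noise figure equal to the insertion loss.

Convert to linear (a loss of L dB is a gain of −L dB): F_i = 10^(NF_i/10), G_i = 10^(G_i,dB/10)
  Stage 1: F_1 = 10^(0.629/10) = 1.156, G_1 = 10^(17.0/10) = 50.12
  Stage 2: F_2 = 10^(2.98/10) = 1.986, G_2 = 10^(13.0/10) = 19.95
  Stage 3: F_3 = 10^(1.71/10) = 1.483, G_3 = 10^(−1.71/10) = 0.6745
  Stage 4: F_4 = 10^(9.03/10) = 7.998, G_4 = 10^(−9.03/10) = 0.1250
Friis cascade:
  F = 1.156 + (1.986 − 1)/50.12 + (1.483 − 1)/1000 + (7.998 − 1)/674.5 = 1.186
NF = 10 log₁₀(1.186) = 0.74 dB

0.74 dB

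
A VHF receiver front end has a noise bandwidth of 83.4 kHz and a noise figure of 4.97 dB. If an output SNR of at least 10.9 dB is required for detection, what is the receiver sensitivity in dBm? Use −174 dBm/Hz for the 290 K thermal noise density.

−108.9 dBm

Sensitivity = −174 + 10 log₁₀(B) + NF + SNR_min
= −174 + 49.21 + 4.97 + 10.9
= −108.92 dBm → −108.9 dBm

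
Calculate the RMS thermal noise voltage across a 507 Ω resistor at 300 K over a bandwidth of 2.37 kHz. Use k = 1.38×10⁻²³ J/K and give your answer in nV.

V_n = √(4kTRB)
4kTRB = 4 × 1.38×10⁻²³ × 300 × 5.07×10² × 2.37×10³ = 1.99×10⁻¹⁴ V²
V_n = √(1.99×10⁻¹⁴) = 1.41×10⁻⁷ V = 141 nV

141 nV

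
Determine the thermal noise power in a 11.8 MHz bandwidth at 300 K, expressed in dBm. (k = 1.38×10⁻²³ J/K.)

−103.1 dBm

P_n = kTB = 1.38×10⁻²³ × 300 × 1.18×10⁷ = 4.89×10⁻¹⁴ W
In dBm: 10 log₁₀(4.89×10⁻¹⁴ / 10⁻³) = −103.1 dBm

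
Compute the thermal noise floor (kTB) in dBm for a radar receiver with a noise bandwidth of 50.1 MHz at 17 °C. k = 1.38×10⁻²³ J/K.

−97.0 dBm

T = 17 °C + 273.15 = 290.15 K
P_n = kTB = 1.38×10⁻²³ × 290.15 × 5.01×10⁷ = 2.01×10⁻¹³ W
In dBm: 10 log₁₀(2.01×10⁻¹³ / 10⁻³) = −97.0 dBm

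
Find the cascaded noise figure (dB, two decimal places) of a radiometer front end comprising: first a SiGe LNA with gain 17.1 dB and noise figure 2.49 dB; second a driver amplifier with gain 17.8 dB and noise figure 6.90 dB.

Convert to linear (a loss of L dB is a gain of −L dB): F_i = 10^(NF_i/10), G_i = 10^(G_i,dB/10)
  Stage 1: F_1 = 10^(2.49/10) = 1.774, G_1 = 10^(17.1/10) = 51.29
  Stage 2: F_2 = 10^(6.90/10) = 4.898, G_2 = 10^(17.8/10) = 60.26
Friis cascade:
  F = 1.774 + (4.898 − 1)/51.29 = 1.850
NF = 10 log₁₀(1.850) = 2.67 dB

2.67 dB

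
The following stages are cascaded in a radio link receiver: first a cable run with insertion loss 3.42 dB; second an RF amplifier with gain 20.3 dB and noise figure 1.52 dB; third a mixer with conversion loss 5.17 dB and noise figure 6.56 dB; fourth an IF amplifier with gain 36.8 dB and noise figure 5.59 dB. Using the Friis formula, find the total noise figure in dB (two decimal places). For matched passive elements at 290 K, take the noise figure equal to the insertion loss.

5.27 dB

Convert to linear (a loss of L dB is a gain of −L dB): F_i = 10^(NF_i/10), G_i = 10^(G_i,dB/10)
  Stage 1: F_1 = 10^(3.42/10) = 2.198, G_1 = 10^(−3.42/10) = 0.4550
  Stage 2: F_2 = 10^(1.52/10) = 1.419, G_2 = 10^(20.3/10) = 107.2
  Stage 3: F_3 = 10^(6.56/10) = 4.529, G_3 = 10^(−5.17/10) = 0.3041
  Stage 4: F_4 = 10^(5.59/10) = 3.622, G_4 = 10^(36.8/10) = 4786
Friis cascade:
  F = 2.198 + (1.419 − 1)/0.4550 + (4.529 − 1)/48.75 + (3.622 − 1)/14.83 = 3.368
NF = 10 log₁₀(3.368) = 5.27 dB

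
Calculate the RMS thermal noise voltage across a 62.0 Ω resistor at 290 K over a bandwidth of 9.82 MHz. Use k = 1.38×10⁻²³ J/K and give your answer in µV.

3.12 µV

V_n = √(4kTRB)
4kTRB = 4 × 1.38×10⁻²³ × 290 × 6.20×10¹ × 9.82×10⁶ = 9.75×10⁻¹² V²
V_n = √(9.75×10⁻¹²) = 3.12×10⁻⁶ V = 3.12 µV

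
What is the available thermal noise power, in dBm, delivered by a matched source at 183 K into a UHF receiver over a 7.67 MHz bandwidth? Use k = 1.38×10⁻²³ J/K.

−107.1 dBm

P_n = kTB = 1.38×10⁻²³ × 183 × 7.67×10⁶ = 1.94×10⁻¹⁴ W
In dBm: 10 log₁₀(1.94×10⁻¹⁴ / 10⁻³) = −107.1 dBm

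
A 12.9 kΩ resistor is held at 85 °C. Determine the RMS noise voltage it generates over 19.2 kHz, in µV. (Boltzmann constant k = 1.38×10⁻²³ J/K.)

2.21 µV

T = 85 °C + 273.15 = 358.15 K
V_n = √(4kTRB)
4kTRB = 4 × 1.38×10⁻²³ × 358.15 × 1.29×10⁴ × 1.92×10⁴ = 4.90×10⁻¹² V²
V_n = √(4.90×10⁻¹²) = 2.21×10⁻⁶ V = 2.21 µV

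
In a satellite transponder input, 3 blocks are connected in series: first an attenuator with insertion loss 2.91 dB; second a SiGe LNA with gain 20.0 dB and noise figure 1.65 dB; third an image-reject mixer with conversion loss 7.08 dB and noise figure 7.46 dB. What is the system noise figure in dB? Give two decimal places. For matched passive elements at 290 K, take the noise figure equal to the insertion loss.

4.69 dB

Convert to linear (a loss of L dB is a gain of −L dB): F_i = 10^(NF_i/10), G_i = 10^(G_i,dB/10)
  Stage 1: F_1 = 10^(2.91/10) = 1.954, G_1 = 10^(−2.91/10) = 0.5117
  Stage 2: F_2 = 10^(1.65/10) = 1.462, G_2 = 10^(20.0/10) = 100.0
  Stage 3: F_3 = 10^(7.46/10) = 5.572, G_3 = 10^(−7.08/10) = 0.1959
Friis cascade:
  F = 1.954 + (1.462 − 1)/0.5117 + (5.572 − 1)/51.17 = 2.947
NF = 10 log₁₀(2.947) = 4.69 dB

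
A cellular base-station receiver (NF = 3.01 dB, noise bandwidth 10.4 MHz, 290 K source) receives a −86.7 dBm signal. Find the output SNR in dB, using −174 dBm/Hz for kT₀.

14.1 dB

Noise floor: N = −174 + 10 log₁₀(B) + NF
10 log₁₀(1.04×10⁷) = 70.17 dB
N = −174 + 70.17 + 3.01 = −100.82 dBm
SNR = P_sig − N = −86.7 − (−100.82) = 14.12 dB → 14.1 dB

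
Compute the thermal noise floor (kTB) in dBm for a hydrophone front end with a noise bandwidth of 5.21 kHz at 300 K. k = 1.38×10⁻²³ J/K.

P_n = kTB = 1.38×10⁻²³ × 300 × 5.21×10³ = 2.16×10⁻¹⁷ W
In dBm: 10 log₁₀(2.16×10⁻¹⁷ / 10⁻³) = −136.7 dBm

−136.7 dBm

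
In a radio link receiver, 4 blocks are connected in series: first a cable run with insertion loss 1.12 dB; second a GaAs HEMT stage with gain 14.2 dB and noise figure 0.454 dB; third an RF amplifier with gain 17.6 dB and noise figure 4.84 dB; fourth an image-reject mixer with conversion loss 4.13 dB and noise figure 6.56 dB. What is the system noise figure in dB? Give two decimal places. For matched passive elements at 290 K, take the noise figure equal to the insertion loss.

1.88 dB

Convert to linear (a loss of L dB is a gain of −L dB): F_i = 10^(NF_i/10), G_i = 10^(G_i,dB/10)
  Stage 1: F_1 = 10^(1.12/10) = 1.294, G_1 = 10^(−1.12/10) = 0.7727
  Stage 2: F_2 = 10^(0.454/10) = 1.110, G_2 = 10^(14.2/10) = 26.30
  Stage 3: F_3 = 10^(4.84/10) = 3.048, G_3 = 10^(17.6/10) = 57.54
  Stage 4: F_4 = 10^(6.56/10) = 4.529, G_4 = 10^(−4.13/10) = 0.3864
Friis cascade:
  F = 1.294 + (1.110 − 1)/0.7727 + (3.048 − 1)/20.32 + (4.529 − 1)/1169 = 1.541
NF = 10 log₁₀(1.541) = 1.88 dB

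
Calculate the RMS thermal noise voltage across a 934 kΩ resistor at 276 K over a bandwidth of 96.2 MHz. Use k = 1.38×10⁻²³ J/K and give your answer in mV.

1.17 mV

V_n = √(4kTRB)
4kTRB = 4 × 1.38×10⁻²³ × 276 × 9.34×10⁵ × 9.62×10⁷ = 1.37×10⁻⁶ V²
V_n = √(1.37×10⁻⁶) = 1.17×10⁻³ V = 1.17 mV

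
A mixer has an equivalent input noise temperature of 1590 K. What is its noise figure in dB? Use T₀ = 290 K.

F = 1 + T_e/T₀ = 1 + 1590/290 = 6.48276
NF = 10 log₁₀(6.48276) = 8.12 dB

8.12 dB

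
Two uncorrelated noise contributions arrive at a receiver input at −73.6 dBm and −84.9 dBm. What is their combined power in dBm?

Convert to linear, add, convert back:
P₁ = 4.37×10⁻¹¹ W, P₂ = 3.24×10⁻¹² W
P_tot = 4.69×10⁻¹¹ W → 10 log₁₀(P_tot / 10⁻³) = −73.3 dBm

−73.3 dBm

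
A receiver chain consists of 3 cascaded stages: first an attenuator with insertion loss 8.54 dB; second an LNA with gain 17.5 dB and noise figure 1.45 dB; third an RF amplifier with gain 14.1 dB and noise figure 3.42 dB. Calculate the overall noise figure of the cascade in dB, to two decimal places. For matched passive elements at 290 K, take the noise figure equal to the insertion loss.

Convert to linear (a loss of L dB is a gain of −L dB): F_i = 10^(NF_i/10), G_i = 10^(G_i,dB/10)
  Stage 1: F_1 = 10^(8.54/10) = 7.145, G_1 = 10^(−8.54/10) = 0.1400
  Stage 2: F_2 = 10^(1.45/10) = 1.396, G_2 = 10^(17.5/10) = 56.23
  Stage 3: F_3 = 10^(3.42/10) = 2.198, G_3 = 10^(14.1/10) = 25.70
Friis cascade:
  F = 7.145 + (1.396 − 1)/0.1400 + (2.198 − 1)/7.870 = 10.13
NF = 10 log₁₀(10.13) = 10.06 dB

10.06 dB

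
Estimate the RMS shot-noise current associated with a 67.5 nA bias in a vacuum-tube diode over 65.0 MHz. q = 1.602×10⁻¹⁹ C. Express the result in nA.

I_n = √(2qI·B)
2qI·B = 2 × 1.602×10⁻¹⁹ × 6.75×10⁻⁸ × 6.50×10⁷ = 1.41×10⁻¹⁸ A²
I_n = √(1.41×10⁻¹⁸) = 1.19×10⁻⁹ A = 1.19 nA

1.19 nA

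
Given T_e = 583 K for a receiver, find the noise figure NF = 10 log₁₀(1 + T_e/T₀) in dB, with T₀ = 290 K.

F = 1 + T_e/T₀ = 1 + 583/290 = 3.01034
NF = 10 log₁₀(3.01034) = 4.79 dB

4.79 dB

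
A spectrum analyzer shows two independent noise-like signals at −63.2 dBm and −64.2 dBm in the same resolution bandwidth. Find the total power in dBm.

−60.7 dBm

Convert to linear, add, convert back:
P₁ = 4.79×10⁻¹⁰ W, P₂ = 3.80×10⁻¹⁰ W
P_tot = 8.59×10⁻¹⁰ W → 10 log₁₀(P_tot / 10⁻³) = −60.7 dBm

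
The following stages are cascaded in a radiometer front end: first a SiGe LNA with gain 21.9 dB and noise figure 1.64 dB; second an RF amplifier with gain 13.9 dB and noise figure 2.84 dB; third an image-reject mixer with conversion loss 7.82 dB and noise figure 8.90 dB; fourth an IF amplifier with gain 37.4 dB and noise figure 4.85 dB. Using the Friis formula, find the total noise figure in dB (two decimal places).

Convert to linear (a loss of L dB is a gain of −L dB): F_i = 10^(NF_i/10), G_i = 10^(G_i,dB/10)
  Stage 1: F_1 = 10^(1.64/10) = 1.459, G_1 = 10^(21.9/10) = 154.9
  Stage 2: F_2 = 10^(2.84/10) = 1.923, G_2 = 10^(13.9/10) = 24.55
  Stage 3: F_3 = 10^(8.90/10) = 7.762, G_3 = 10^(−7.82/10) = 0.1652
  Stage 4: F_4 = 10^(4.85/10) = 3.055, G_4 = 10^(37.4/10) = 5495
Friis cascade:
  F = 1.459 + (1.923 − 1)/154.9 + (7.762 − 1)/3802 + (3.055 − 1)/628.1 = 1.470
NF = 10 log₁₀(1.470) = 1.67 dB

1.67 dB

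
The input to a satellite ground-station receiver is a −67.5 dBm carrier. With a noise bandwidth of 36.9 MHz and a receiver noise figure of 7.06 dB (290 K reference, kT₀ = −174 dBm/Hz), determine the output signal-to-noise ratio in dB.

Noise floor: N = −174 + 10 log₁₀(B) + NF
10 log₁₀(3.69×10⁷) = 75.67 dB
N = −174 + 75.67 + 7.06 = −91.27 dBm
SNR = P_sig − N = −67.5 − (−91.27) = 23.77 dB → 23.8 dB

23.8 dB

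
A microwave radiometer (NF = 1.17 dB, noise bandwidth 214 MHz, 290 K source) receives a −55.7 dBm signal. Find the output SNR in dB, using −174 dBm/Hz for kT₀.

33.8 dB

Noise floor: N = −174 + 10 log₁₀(B) + NF
10 log₁₀(2.14×10⁸) = 83.3 dB
N = −174 + 83.3 + 1.17 = −89.53 dBm
SNR = P_sig − N = −55.7 − (−89.53) = 33.83 dB → 33.8 dB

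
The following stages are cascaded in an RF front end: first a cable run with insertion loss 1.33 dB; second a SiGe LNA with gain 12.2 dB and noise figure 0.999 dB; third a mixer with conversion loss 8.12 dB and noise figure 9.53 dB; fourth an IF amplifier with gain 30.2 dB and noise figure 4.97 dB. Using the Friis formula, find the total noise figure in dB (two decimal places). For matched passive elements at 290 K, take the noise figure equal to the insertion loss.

5.44 dB

Convert to linear (a loss of L dB is a gain of −L dB): F_i = 10^(NF_i/10), G_i = 10^(G_i,dB/10)
  Stage 1: F_1 = 10^(1.33/10) = 1.358, G_1 = 10^(−1.33/10) = 0.7362
  Stage 2: F_2 = 10^(0.999/10) = 1.259, G_2 = 10^(12.2/10) = 16.60
  Stage 3: F_3 = 10^(9.53/10) = 8.974, G_3 = 10^(−8.12/10) = 0.1542
  Stage 4: F_4 = 10^(4.97/10) = 3.141, G_4 = 10^(30.2/10) = 1047
Friis cascade:
  F = 1.358 + (1.259 − 1)/0.7362 + (8.974 − 1)/12.22 + (3.141 − 1)/1.884 = 3.499
NF = 10 log₁₀(3.499) = 5.44 dB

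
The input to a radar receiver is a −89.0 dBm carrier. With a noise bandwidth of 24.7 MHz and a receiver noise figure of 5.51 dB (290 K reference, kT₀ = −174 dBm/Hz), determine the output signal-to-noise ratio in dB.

5.6 dB

Noise floor: N = −174 + 10 log₁₀(B) + NF
10 log₁₀(2.47×10⁷) = 73.93 dB
N = −174 + 73.93 + 5.51 = −94.56 dBm
SNR = P_sig − N = −89.0 − (−94.56) = 5.56 dB → 5.6 dB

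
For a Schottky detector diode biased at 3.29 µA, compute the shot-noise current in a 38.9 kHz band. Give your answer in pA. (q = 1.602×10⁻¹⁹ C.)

I_n = √(2qI·B)
2qI·B = 2 × 1.602×10⁻¹⁹ × 3.29×10⁻⁶ × 3.89×10⁴ = 4.10×10⁻²⁰ A²
I_n = √(4.10×10⁻²⁰) = 2.02×10⁻¹⁰ A = 202 pA

202 pA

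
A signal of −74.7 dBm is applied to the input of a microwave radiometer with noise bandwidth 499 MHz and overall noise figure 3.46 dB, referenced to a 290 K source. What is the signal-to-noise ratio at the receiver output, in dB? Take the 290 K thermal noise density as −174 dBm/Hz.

8.9 dB

Noise floor: N = −174 + 10 log₁₀(B) + NF
10 log₁₀(4.99×10⁸) = 86.98 dB
N = −174 + 86.98 + 3.46 = −83.56 dBm
SNR = P_sig − N = −74.7 − (−83.56) = 8.86 dB → 8.9 dB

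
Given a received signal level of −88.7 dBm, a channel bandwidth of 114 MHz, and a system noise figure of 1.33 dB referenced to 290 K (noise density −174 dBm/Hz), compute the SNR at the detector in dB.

3.4 dB

Noise floor: N = −174 + 10 log₁₀(B) + NF
10 log₁₀(1.14×10⁸) = 80.57 dB
N = −174 + 80.57 + 1.33 = −92.10 dBm
SNR = P_sig − N = −88.7 − (−92.10) = 3.40 dB → 3.4 dB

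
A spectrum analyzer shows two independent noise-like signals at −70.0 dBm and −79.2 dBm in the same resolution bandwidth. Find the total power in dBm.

Convert to linear, add, convert back:
P₁ = 1.00×10⁻¹⁰ W, P₂ = 1.20×10⁻¹¹ W
P_tot = 1.12×10⁻¹⁰ W → 10 log₁₀(P_tot / 10⁻³) = −69.5 dBm

−69.5 dBm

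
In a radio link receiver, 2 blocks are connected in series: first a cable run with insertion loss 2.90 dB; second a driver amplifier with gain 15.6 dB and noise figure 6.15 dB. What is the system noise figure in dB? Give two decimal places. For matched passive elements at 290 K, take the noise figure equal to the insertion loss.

9.05 dB

Convert to linear (a loss of L dB is a gain of −L dB): F_i = 10^(NF_i/10), G_i = 10^(G_i,dB/10)
  Stage 1: F_1 = 10^(2.90/10) = 1.950, G_1 = 10^(−2.90/10) = 0.5129
  Stage 2: F_2 = 10^(6.15/10) = 4.121, G_2 = 10^(15.6/10) = 36.31
Friis cascade:
  F = 1.950 + (4.121 − 1)/0.5129 = 8.035
NF = 10 log₁₀(8.035) = 9.05 dB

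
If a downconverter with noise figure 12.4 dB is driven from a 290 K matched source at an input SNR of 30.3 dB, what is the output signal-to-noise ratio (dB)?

By definition F = SNR_in/SNR_out, so in dB: SNR_out = SNR_in − NF
SNR_out = 30.3 − 12.4 = 17.9 dB

17.9 dB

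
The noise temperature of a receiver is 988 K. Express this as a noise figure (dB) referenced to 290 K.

F = 1 + T_e/T₀ = 1 + 988/290 = 4.4069
NF = 10 log₁₀(4.4069) = 6.44 dB

6.44 dB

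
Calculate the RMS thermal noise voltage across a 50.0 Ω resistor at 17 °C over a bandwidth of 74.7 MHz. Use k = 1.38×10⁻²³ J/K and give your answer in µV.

T = 17 °C + 273.15 = 290.15 K
V_n = √(4kTRB)
4kTRB = 4 × 1.38×10⁻²³ × 290.15 × 5.00×10¹ × 7.47×10⁷ = 5.98×10⁻¹¹ V²
V_n = √(5.98×10⁻¹¹) = 7.73×10⁻⁶ V = 7.73 µV

7.73 µV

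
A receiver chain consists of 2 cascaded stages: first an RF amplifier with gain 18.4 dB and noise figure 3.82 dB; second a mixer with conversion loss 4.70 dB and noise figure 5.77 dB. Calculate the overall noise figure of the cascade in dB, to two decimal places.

3.89 dB

Convert to linear (a loss of L dB is a gain of −L dB): F_i = 10^(NF_i/10), G_i = 10^(G_i,dB/10)
  Stage 1: F_1 = 10^(3.82/10) = 2.410, G_1 = 10^(18.4/10) = 69.18
  Stage 2: F_2 = 10^(5.77/10) = 3.776, G_2 = 10^(−4.70/10) = 0.3388
Friis cascade:
  F = 2.410 + (3.776 − 1)/69.18 = 2.450
NF = 10 log₁₀(2.450) = 3.89 dB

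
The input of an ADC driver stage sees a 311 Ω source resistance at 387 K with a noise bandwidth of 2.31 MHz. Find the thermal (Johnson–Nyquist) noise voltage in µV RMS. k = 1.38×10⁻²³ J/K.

V_n = √(4kTRB)
4kTRB = 4 × 1.38×10⁻²³ × 387 × 3.11×10² × 2.31×10⁶ = 1.53×10⁻¹¹ V²
V_n = √(1.53×10⁻¹¹) = 3.92×10⁻⁶ V = 3.92 µV

3.92 µV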